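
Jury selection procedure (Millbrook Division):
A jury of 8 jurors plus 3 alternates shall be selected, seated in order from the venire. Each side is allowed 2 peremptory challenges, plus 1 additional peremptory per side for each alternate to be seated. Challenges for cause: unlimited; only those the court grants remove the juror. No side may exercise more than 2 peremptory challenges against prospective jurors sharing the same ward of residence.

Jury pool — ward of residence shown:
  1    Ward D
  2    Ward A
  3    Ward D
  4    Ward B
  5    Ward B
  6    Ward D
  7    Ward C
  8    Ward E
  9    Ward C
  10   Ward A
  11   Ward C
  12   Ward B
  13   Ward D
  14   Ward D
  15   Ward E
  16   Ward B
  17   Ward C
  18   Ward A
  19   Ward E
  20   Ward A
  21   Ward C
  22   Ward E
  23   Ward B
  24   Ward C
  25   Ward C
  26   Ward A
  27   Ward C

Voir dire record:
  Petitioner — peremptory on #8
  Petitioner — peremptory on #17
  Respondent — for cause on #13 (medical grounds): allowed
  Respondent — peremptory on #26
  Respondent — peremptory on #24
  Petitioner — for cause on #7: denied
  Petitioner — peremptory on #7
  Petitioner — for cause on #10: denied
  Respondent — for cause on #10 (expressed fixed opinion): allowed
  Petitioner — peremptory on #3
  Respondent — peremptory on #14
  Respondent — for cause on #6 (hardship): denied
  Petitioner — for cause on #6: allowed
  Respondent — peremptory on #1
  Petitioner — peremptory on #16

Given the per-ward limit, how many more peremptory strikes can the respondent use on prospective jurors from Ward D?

Respondent peremptories so far: #26, #24, #14, #1 — 4 of 5 used, 1 left overall.
Against Ward D: #14, #1 — 2 used; per-ward cap 2 leaves 0.
Binding limit: min(1, 0) = 0.

0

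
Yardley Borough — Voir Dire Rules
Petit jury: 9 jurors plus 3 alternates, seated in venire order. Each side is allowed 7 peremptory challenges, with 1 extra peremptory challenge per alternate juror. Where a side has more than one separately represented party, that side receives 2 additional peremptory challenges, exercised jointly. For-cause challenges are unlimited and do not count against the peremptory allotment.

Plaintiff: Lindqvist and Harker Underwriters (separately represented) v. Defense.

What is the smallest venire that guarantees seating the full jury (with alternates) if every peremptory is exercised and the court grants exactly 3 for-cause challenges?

37

Seats to fill: 9 + 3 alternates = 12.
Peremptories — Plaintiff: 7 + 1×3 + 2 = 12; Defense: 7 + 1×3 = 10; total 22.
For-cause removals: 3.
Minimum venire: 12 + 22 + 3 = 37.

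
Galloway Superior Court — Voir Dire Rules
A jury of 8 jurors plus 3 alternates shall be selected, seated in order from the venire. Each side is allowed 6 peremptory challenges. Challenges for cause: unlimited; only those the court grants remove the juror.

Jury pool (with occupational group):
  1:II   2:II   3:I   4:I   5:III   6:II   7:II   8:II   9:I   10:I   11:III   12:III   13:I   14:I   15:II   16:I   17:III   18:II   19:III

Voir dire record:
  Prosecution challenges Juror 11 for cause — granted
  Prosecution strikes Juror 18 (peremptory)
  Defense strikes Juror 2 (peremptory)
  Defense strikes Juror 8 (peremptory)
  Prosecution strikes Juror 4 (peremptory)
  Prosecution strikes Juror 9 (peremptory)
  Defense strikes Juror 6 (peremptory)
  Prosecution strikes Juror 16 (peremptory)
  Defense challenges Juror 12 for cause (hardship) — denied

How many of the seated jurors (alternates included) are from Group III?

4

Removed: #2, #4, #6, #8, #9, #11, #16, #18.
Seated (11 incl. alternates): #1, #3, #5, #7, #10, #12, #13, #14, #15, #17, #19.
Of those, in Group III: #5, #12, #17, #19 → 4.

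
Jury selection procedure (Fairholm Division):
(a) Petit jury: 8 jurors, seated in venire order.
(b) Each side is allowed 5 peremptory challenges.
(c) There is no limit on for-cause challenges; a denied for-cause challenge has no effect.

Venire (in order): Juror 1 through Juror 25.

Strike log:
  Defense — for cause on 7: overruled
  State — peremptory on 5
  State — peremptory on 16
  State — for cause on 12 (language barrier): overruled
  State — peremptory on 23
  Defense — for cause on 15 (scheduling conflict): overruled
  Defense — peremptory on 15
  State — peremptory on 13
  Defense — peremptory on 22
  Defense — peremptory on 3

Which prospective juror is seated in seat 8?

10

Removed: #3, #5, #13, #15, #16, #22, #23. (#7, #12 stay — for-cause denied.)
Filling seats in venire order through position 8: #1, #2, #4, #6, #7, #8, #9, #10.
So seat 8 is #10.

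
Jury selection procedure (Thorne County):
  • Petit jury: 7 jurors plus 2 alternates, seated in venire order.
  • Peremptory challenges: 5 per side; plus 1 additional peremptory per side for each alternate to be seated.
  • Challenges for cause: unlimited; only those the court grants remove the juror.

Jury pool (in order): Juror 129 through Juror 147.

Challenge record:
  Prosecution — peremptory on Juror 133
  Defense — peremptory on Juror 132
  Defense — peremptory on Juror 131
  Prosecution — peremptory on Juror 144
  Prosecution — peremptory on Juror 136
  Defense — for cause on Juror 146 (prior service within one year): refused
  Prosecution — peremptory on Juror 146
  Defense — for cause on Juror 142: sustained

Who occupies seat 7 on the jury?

Removed: #131, #132, #133, #136, #142, #144, #146.
Filling seats in venire order through position 7: #129, #130, #134, #135, #137, #138, #139.
So seat 7 is #139.

139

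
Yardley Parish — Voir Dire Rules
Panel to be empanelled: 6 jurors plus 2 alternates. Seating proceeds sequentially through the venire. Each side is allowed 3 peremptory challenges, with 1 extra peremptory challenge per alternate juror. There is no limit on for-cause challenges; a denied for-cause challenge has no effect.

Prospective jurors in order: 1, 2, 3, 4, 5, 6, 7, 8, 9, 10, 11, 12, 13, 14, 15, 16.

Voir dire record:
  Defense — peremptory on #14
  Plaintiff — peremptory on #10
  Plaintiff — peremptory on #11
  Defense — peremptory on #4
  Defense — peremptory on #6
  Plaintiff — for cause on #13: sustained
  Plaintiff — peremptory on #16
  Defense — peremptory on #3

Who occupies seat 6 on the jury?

9

Removed: #3, #4, #6, #10, #11, #13, #14, #16.
Seating in order: seats 1–6 → #1, #2, #5, #7, #8, #9; alternates → #12, #15.
So seat 6 is #9.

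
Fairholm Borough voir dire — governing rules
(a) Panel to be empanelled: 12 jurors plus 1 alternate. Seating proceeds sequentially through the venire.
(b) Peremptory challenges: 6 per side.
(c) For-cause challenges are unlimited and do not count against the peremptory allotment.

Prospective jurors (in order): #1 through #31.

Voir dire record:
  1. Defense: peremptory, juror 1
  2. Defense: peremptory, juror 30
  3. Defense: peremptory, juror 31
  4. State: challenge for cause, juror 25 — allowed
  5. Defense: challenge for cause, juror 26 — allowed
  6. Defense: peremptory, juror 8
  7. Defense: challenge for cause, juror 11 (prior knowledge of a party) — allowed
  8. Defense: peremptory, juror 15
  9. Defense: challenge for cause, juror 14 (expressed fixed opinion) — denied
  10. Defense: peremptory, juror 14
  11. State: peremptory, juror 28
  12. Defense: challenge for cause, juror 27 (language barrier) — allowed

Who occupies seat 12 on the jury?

17

Removed: #1, #8, #11, #14, #15, #25, #26, #27, #28, #30, #31.
Seating in order: seats 1–12 → #2, #3, #4, #5, #6, #7, #9, #10, #12, #13, #16, #17; alternates → #18.
So seat 12 is #17.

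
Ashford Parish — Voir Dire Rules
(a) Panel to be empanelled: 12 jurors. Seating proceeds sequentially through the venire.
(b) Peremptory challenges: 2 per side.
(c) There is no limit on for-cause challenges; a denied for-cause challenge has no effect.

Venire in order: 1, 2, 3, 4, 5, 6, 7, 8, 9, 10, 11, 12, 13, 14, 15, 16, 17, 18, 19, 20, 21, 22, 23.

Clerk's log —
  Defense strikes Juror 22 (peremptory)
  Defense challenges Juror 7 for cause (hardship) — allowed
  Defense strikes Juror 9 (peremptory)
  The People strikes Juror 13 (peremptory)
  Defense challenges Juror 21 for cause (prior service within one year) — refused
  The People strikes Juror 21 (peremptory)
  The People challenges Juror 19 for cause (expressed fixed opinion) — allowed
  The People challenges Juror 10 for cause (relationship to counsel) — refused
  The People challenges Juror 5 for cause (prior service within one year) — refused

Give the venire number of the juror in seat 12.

Removed: #7, #9, #13, #19, #21, #22. (#5, #10 stay — for-cause denied.)
Seating in order: seats 1–12 → #1, #2, #3, #4, #5, #6, #8, #10, #11, #12, #14, #15.
So seat 12 is #15.

15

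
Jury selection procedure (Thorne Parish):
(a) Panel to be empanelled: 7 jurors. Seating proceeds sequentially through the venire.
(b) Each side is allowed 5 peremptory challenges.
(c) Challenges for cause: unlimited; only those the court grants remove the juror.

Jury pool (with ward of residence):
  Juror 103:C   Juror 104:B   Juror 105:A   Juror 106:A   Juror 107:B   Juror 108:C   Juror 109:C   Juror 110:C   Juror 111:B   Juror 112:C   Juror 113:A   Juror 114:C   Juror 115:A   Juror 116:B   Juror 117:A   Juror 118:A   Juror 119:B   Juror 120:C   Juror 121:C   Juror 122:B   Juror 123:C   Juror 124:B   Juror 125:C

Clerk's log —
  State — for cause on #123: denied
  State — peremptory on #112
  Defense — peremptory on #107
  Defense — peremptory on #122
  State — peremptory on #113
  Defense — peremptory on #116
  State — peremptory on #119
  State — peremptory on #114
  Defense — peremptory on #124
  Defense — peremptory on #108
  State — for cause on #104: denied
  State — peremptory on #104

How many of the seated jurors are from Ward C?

Removed: #104, #107, #108, #112, #113, #114, #116, #119, #122, #124.
Seated jurors 1–7: #103, #105, #106, #109, #110, #111, #115.
Of those, in Ward C: #103, #109, #110 → 3.

3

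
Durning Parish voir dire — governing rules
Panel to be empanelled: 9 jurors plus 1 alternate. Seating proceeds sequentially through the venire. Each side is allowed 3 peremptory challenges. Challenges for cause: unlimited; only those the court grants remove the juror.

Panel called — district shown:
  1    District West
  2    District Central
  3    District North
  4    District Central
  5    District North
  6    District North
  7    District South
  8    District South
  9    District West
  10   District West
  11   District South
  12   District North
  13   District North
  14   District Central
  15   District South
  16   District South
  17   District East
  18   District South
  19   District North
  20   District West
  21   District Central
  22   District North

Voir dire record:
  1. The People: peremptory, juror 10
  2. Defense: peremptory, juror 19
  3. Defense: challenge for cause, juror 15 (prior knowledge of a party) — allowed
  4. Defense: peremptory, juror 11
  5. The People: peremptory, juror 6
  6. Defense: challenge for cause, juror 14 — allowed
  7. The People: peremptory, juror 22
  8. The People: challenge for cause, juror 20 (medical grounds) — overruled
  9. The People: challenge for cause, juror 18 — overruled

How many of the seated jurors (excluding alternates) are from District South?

2

Removed: #6, #10, #11, #14, #15, #19, #22.
Seated jurors 1–9: #1, #2, #3, #4, #5, #7, #8, #9, #12 (alternates #13 not counted).
Of those, in District South: #7, #8 → 2.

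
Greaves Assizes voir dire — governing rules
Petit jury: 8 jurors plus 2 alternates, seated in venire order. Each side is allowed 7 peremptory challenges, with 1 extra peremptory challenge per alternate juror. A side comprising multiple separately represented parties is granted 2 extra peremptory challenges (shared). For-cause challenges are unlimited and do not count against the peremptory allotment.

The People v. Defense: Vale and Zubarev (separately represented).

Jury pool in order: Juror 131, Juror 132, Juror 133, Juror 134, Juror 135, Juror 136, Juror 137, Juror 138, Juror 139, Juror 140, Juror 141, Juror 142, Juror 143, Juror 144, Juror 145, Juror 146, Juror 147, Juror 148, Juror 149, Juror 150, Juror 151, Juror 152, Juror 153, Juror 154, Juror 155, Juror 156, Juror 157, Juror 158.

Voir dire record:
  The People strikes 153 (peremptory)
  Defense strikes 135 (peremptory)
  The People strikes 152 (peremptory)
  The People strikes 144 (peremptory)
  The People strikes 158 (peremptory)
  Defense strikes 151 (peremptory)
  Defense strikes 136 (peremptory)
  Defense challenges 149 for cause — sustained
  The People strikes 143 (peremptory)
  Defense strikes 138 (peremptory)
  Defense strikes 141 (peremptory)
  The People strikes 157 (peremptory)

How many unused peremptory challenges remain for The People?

The People allotment: 7 base + 1 × 2 alternates = 9.
The People peremptories used: #153, #152, #144, #158, #143, #157 — 6.
Remaining: 9 − 6 = 3.

3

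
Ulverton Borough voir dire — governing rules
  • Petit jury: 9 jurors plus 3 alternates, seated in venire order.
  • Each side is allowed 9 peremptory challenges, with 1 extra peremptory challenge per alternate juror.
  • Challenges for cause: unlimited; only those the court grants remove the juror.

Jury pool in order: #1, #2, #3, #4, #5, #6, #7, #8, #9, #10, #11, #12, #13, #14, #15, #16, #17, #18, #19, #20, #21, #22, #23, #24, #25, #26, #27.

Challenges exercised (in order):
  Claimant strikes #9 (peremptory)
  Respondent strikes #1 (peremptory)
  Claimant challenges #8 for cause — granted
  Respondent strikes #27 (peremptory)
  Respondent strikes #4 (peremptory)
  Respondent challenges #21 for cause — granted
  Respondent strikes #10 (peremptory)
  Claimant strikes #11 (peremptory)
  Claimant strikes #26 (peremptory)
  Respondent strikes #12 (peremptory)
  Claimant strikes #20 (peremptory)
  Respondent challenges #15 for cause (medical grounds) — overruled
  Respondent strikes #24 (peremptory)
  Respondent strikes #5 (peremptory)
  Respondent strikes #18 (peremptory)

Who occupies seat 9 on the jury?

Removed: #1, #4, #5, #8, #9, #10, #11, #12, #18, #20, #21, #24, #26, #27. (#15 stays — for-cause denied.)
Filling seats in venire order through position 9: #2, #3, #6, #7, #13, #14, #15, #16, #17.
So seat 9 is #17.

17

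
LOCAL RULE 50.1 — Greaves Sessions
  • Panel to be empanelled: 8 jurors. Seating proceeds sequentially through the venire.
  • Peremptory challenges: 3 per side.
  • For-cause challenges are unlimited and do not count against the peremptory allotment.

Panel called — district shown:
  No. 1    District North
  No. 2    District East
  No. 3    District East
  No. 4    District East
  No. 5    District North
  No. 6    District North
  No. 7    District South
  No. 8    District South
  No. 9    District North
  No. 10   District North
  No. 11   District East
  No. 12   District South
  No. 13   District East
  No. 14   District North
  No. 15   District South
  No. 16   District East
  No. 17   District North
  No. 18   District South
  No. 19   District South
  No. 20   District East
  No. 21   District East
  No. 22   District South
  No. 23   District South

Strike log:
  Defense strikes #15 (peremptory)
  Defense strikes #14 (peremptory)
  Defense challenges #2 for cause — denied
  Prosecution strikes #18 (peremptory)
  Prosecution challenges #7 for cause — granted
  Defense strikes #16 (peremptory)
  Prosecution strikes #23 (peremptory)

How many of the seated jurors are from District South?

Removed: #7, #14, #15, #16, #18, #23.
Seated jurors 1–8: #1, #2, #3, #4, #5, #6, #8, #9.
Of those, in District South: #8 → 1.

1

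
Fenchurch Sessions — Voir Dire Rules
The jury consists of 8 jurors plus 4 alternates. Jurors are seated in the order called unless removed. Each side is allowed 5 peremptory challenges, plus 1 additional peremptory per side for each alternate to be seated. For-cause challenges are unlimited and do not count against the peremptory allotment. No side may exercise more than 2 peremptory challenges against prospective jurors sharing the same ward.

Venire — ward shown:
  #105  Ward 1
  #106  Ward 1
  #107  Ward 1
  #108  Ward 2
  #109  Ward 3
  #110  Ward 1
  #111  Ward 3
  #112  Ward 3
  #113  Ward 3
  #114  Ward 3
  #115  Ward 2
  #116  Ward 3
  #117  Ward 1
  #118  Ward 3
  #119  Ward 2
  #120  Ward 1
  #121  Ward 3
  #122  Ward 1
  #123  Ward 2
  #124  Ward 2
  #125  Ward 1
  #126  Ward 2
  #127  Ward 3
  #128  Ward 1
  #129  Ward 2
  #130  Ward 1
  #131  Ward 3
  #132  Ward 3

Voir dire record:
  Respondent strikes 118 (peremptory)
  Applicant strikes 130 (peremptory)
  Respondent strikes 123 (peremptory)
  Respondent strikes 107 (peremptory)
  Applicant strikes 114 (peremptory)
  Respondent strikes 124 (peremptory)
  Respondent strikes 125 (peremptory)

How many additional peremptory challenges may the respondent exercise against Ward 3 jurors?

Respondent peremptories so far: #118, #123, #107, #124, #125 — 5 of 9 used, 4 left overall.
Against Ward 3: #118 — 1 used; per-ward cap 2 leaves 1.
Binding limit: min(4, 1) = 1.

1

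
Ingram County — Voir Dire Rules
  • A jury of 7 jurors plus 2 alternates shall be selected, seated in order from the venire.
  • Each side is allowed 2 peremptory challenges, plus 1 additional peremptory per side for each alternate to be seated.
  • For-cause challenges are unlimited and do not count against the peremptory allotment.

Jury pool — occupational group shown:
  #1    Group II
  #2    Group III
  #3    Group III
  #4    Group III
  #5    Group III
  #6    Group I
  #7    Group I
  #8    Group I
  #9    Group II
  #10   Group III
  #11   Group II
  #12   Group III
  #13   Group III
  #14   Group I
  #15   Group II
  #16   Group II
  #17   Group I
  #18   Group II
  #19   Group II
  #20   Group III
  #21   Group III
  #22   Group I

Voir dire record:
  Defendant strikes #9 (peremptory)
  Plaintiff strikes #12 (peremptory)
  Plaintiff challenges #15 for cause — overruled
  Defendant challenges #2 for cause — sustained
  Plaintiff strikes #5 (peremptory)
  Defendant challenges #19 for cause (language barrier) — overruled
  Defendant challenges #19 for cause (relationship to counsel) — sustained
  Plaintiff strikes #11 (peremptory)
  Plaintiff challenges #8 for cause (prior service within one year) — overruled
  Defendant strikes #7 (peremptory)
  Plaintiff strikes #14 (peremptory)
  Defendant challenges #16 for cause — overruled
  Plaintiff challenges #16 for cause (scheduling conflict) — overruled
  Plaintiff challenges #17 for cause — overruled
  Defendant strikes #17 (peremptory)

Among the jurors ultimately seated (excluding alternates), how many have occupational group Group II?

1

Removed: #2, #5, #7, #9, #11, #12, #14, #17, #19.
Seated jurors 1–7: #1, #3, #4, #6, #8, #10, #13 (alternates #15, #16 not counted).
Of those, in Group II: #1 → 1.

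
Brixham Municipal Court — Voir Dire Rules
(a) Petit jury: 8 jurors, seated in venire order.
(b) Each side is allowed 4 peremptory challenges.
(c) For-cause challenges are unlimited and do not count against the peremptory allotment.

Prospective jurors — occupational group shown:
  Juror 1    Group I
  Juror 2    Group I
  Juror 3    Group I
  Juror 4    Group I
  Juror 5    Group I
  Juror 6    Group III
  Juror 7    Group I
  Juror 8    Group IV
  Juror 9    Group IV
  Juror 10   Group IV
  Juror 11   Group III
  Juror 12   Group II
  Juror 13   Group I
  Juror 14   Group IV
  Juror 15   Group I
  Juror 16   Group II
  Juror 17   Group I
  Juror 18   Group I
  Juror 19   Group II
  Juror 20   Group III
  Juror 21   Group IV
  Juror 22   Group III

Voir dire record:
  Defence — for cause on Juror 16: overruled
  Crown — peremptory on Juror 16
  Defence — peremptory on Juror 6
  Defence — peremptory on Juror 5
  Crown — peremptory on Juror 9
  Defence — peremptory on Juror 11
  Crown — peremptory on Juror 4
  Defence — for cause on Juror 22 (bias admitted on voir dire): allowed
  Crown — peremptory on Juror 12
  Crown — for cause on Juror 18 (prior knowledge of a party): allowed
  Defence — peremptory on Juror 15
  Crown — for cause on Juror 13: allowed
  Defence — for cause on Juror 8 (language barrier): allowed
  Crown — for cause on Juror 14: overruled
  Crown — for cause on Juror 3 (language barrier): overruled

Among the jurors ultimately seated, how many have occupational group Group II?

1

Removed: #4, #5, #6, #8, #9, #11, #12, #13, #15, #16, #18, #22.
Seated jurors 1–8: #1, #2, #3, #7, #10, #14, #17, #19.
Of those, in Group II: #19 → 1.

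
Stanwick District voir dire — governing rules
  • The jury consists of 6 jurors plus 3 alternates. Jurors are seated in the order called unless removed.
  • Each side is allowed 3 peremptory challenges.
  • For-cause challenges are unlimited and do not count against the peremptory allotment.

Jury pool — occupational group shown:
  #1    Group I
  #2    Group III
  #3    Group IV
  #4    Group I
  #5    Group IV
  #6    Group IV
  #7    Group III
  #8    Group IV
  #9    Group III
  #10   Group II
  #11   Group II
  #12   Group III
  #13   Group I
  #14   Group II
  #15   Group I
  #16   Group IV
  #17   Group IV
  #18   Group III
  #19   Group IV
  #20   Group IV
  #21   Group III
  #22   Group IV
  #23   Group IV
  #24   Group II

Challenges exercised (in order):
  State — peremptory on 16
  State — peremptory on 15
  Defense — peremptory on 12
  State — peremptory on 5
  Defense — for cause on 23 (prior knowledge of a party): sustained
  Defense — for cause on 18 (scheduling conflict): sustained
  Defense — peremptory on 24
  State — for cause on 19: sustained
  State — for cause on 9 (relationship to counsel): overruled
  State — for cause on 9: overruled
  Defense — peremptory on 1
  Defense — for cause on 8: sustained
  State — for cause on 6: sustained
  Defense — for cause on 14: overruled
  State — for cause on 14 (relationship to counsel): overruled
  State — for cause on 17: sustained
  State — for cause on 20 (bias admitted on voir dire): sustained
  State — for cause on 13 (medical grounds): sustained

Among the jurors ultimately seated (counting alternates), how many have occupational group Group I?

1

Removed: #1, #5, #6, #8, #12, #13, #15, #16, #17, #18, #19, #20, #23, #24.
Seated (9 incl. alternates): #2, #3, #4, #7, #9, #10, #11, #14, #21.
Of those, in Group I: #4 → 1.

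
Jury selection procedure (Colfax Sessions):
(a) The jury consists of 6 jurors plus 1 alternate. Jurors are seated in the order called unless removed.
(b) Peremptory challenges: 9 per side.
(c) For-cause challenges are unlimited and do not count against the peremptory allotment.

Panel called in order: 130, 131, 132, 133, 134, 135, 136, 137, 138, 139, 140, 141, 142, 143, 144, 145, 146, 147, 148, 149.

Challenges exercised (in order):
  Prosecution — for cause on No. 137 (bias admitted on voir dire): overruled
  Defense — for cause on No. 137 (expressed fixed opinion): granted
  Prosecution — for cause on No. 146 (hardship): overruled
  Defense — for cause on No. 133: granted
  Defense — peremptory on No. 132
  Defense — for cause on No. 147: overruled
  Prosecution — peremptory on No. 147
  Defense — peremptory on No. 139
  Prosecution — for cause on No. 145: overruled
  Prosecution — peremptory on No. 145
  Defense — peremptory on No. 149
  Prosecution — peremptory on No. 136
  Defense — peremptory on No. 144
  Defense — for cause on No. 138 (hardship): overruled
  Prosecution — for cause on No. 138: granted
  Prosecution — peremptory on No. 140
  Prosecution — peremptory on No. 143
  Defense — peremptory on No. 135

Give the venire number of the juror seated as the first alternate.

Removed: #132, #133, #135, #136, #137, #138, #139, #140, #143, #144, #145, #147, #149. (#146 stays — for-cause denied.)
Seating in order: seats 1–6 → #130, #131, #134, #141, #142, #146; alternates → #148.
So alternate 1 is #148.

148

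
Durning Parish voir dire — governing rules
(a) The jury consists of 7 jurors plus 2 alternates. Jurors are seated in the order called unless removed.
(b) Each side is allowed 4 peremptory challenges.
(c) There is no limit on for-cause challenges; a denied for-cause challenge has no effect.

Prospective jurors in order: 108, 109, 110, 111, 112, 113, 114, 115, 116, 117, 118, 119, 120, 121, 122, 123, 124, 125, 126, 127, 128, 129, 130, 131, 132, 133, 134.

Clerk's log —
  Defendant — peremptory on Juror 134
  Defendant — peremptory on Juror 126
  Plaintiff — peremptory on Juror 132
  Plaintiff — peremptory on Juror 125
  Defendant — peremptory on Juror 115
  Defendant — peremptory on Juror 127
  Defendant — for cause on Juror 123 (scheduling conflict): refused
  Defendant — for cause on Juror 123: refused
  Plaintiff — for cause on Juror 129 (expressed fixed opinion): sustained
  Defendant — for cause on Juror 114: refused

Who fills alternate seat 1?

Removed: #115, #125, #126, #127, #129, #132, #134. (#114, #123 stay — for-cause denied.)
Seating in order: seats 1–7 → #108, #109, #110, #111, #112, #113, #114; alternates → #116, #117.
So alternate 1 is #116.

116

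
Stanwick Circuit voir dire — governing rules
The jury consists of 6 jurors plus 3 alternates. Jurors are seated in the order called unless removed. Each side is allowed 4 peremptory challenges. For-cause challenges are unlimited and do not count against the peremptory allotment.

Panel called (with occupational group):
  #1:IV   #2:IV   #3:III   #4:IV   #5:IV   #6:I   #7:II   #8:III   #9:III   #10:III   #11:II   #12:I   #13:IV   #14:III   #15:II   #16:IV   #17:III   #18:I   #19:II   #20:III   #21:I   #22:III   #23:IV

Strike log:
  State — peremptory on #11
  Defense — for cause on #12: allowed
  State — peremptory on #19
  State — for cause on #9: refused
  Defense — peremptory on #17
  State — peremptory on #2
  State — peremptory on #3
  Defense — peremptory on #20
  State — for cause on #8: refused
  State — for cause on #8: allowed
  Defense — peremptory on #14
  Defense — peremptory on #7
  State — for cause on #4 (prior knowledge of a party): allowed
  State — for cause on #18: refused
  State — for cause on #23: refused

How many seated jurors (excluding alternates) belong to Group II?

0

Removed: #2, #3, #4, #7, #8, #11, #12, #14, #17, #19, #20.
Seated jurors 1–6: #1, #5, #6, #9, #10, #13 (alternates #15, #16, #18 not counted).
None of those are in Group II → 0.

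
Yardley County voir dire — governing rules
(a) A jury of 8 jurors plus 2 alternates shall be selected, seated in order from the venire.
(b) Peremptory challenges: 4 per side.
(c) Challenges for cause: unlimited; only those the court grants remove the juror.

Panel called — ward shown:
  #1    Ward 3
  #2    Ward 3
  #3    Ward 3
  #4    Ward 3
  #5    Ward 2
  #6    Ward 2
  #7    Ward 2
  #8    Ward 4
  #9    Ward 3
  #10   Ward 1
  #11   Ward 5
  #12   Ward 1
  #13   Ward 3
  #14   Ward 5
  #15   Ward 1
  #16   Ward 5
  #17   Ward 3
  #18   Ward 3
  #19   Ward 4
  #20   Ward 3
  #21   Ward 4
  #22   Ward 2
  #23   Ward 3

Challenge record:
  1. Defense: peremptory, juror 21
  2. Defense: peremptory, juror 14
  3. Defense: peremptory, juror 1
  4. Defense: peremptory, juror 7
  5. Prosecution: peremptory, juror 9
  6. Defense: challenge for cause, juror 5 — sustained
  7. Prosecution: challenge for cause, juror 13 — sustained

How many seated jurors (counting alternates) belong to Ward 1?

3

Removed: #1, #5, #7, #9, #13, #14, #21.
Seated (10 incl. alternates): #2, #3, #4, #6, #8, #10, #11, #12, #15, #16.
Of those, in Ward 1: #10, #12, #15 → 3.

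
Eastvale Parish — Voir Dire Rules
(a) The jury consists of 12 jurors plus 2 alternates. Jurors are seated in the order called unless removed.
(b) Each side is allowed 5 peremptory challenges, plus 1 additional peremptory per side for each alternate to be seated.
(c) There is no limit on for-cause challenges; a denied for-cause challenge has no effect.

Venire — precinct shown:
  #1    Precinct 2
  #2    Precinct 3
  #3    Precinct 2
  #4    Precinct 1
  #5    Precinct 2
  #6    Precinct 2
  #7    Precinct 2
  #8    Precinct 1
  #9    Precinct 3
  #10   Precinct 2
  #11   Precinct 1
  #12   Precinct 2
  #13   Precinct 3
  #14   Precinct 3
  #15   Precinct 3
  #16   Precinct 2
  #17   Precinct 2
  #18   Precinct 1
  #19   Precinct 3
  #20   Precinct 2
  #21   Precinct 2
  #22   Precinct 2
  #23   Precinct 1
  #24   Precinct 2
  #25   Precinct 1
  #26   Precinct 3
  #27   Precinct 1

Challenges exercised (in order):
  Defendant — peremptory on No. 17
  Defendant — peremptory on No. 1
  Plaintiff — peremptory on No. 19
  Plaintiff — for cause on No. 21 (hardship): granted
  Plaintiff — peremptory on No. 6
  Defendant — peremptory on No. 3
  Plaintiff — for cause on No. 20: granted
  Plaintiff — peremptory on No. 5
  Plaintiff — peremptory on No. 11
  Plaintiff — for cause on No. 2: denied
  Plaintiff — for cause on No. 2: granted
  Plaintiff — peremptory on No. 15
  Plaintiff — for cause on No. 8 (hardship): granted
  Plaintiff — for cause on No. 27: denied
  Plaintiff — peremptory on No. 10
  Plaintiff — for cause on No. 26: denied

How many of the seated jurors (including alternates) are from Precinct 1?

Removed: #1, #2, #3, #5, #6, #8, #10, #11, #15, #17, #19, #20, #21.
Seated (14 incl. alternates): #4, #7, #9, #12, #13, #14, #16, #18, #22, #23, #24, #25, #26, #27.
Of those, in Precinct 1: #4, #18, #23, #25, #27 → 5.

5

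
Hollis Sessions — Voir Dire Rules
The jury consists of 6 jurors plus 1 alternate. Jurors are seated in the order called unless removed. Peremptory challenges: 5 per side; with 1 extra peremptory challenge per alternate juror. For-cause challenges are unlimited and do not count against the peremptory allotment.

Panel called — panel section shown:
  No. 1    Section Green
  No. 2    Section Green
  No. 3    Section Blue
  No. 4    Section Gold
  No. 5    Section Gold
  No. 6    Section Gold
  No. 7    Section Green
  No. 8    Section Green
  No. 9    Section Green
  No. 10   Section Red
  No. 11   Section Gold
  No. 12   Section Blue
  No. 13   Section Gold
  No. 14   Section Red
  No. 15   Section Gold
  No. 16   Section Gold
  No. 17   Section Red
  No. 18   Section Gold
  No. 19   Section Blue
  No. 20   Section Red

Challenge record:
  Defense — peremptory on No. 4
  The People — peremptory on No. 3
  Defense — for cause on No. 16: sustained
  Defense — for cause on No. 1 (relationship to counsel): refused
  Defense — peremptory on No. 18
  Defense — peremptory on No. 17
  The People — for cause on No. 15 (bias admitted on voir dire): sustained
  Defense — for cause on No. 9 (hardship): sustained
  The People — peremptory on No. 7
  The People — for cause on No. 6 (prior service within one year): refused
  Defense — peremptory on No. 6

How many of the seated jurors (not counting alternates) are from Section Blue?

Removed: #3, #4, #6, #7, #9, #15, #16, #17, #18.
Seated jurors 1–6: #1, #2, #5, #8, #10, #11 (alternates #12 not counted).
None of those are in Section Blue → 0.

0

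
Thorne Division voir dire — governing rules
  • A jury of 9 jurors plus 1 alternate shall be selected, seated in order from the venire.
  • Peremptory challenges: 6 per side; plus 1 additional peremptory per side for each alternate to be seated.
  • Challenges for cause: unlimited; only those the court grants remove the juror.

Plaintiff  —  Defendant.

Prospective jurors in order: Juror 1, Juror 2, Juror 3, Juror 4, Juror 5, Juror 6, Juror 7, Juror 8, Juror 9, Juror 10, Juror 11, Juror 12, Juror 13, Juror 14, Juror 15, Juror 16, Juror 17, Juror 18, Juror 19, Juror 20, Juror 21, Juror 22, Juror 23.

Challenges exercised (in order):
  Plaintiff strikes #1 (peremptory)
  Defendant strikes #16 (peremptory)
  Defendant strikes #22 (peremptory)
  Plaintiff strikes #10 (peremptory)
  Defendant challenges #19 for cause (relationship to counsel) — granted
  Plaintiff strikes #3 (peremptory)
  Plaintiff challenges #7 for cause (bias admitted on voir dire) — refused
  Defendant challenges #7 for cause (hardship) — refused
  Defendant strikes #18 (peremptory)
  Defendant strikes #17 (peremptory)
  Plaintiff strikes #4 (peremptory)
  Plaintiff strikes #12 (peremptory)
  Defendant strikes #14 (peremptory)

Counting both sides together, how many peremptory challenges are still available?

4

Plaintiff allotment: 6 base + 1 × 1 alternate = 7. Defendant allotment: 6 base + 1 × 1 alternate = 7.
Plaintiff peremptories used: #1, #10, #3, #4, #12 — 5 (the for-cause on #7 doesn't count).
Defendant peremptories used: #16, #22, #18, #17, #14 — 5 (for-cause on #19, #7 don't count).
Remaining: (7 − 5) + (7 − 5) = 4.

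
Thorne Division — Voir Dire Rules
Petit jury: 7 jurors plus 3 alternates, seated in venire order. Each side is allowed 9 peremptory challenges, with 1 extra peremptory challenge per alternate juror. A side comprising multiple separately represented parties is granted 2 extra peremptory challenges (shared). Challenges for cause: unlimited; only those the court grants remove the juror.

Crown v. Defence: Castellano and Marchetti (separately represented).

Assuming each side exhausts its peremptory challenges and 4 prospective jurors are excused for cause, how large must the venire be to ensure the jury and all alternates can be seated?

Seats to fill: 7 + 3 alternates = 10.
Peremptories — Crown: 9 + 1×3 = 12; Defence: 9 + 1×3 + 2 = 14; total 26.
For-cause removals: 4.
Minimum venire: 10 + 26 + 4 = 40.

40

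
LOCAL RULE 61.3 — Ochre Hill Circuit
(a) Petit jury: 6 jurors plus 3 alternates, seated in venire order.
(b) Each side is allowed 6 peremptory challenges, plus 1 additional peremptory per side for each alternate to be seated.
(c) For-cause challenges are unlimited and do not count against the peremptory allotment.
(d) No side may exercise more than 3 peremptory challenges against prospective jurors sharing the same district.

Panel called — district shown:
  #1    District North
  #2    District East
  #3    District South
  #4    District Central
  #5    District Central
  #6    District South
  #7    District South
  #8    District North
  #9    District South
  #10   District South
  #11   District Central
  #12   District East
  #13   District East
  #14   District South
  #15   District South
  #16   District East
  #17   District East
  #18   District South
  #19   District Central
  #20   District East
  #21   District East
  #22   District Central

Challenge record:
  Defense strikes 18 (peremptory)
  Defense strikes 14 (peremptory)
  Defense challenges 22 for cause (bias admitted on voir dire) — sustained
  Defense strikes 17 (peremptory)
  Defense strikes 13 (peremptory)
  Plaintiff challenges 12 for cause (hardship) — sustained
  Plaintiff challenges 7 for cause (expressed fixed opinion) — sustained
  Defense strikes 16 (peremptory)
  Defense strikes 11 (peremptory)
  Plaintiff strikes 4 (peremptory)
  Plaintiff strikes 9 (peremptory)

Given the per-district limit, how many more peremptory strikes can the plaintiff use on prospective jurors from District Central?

Plaintiff peremptories so far: #4, #9 — 2 of 9 used, 7 left overall.
Against District Central: #4 — 1 used; per-district cap 3 leaves 2.
Binding limit: min(7, 2) = 2.

2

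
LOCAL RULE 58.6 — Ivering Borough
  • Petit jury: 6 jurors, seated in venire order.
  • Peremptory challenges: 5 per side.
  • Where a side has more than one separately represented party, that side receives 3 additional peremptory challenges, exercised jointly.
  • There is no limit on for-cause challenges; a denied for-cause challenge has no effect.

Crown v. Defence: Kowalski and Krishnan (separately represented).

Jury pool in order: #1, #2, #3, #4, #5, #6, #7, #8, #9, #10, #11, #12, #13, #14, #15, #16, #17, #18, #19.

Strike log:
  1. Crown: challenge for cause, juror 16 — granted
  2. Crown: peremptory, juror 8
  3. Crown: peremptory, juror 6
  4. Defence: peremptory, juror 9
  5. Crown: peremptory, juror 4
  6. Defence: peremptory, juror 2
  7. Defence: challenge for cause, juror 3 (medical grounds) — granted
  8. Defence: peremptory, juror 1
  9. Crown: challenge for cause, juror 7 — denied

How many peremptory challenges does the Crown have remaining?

Crown allotment: 5.
Crown peremptories used: #8, #6, #4 — 3 (for-cause on #16, #7 don't count).
Remaining: 5 − 3 = 2.

2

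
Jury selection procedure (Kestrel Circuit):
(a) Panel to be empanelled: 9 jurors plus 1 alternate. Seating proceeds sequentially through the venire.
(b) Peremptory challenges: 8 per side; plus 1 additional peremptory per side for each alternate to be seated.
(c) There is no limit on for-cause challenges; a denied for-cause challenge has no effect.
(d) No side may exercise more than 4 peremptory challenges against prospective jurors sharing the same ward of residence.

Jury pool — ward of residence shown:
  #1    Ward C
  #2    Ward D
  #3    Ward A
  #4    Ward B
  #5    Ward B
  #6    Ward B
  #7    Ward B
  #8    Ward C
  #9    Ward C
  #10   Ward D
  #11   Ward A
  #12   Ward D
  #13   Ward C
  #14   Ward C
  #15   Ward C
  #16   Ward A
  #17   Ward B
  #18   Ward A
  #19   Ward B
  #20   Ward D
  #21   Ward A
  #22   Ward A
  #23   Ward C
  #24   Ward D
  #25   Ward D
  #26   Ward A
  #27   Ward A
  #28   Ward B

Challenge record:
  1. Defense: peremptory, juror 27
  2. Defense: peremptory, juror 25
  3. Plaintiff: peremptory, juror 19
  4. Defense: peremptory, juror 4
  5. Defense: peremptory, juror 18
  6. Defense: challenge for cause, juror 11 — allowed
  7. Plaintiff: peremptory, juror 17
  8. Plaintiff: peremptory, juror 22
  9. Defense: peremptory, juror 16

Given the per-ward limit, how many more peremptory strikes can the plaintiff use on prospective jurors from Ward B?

Plaintiff peremptories so far: #19, #17, #22 — 3 of 9 used, 6 left overall.
Against Ward B: #19, #17 — 2 used; per-ward cap 4 leaves 2.
Binding limit: min(6, 2) = 2.

2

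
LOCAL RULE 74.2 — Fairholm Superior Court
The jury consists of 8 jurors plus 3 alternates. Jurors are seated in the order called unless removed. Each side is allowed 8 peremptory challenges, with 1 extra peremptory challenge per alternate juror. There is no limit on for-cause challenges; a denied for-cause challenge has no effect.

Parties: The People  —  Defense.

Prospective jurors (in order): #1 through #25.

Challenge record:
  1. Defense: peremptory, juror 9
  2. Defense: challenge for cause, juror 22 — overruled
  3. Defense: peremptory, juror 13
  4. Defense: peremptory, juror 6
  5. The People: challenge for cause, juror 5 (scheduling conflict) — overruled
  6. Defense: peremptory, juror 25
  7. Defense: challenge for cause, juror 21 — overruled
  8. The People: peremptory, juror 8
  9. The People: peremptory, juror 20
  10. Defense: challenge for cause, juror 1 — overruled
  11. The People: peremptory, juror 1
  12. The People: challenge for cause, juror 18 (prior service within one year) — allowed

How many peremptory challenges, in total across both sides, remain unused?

15

The People allotment: 8 base + 1 × 3 alternates = 11. Defense allotment: 8 base + 1 × 3 alternates = 11.
The People peremptories used: #8, #20, #1 — 3 (for-cause on #5, #18 don't count).
Defense peremptories used: #9, #13, #6, #25 — 4 (for-cause on #22, #21, #1 don't count).
Remaining: (11 − 3) + (11 − 4) = 15.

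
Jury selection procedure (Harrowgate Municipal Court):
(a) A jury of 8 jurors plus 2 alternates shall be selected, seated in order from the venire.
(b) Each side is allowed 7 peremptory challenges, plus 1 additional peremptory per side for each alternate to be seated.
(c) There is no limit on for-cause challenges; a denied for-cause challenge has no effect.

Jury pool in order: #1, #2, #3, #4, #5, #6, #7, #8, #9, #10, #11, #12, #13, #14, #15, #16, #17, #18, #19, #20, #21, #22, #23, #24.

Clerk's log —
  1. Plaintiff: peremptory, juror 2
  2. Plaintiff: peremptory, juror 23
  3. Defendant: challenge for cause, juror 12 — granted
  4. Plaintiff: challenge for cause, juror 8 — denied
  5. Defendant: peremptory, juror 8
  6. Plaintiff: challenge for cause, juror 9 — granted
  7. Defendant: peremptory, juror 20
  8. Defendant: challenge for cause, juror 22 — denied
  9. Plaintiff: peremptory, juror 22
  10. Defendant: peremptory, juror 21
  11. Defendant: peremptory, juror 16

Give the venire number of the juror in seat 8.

Removed: #2, #8, #9, #12, #16, #20, #21, #22, #23.
Seating in order: seats 1–8 → #1, #3, #4, #5, #6, #7, #10, #11; alternates → #13, #14.
So seat 8 is #11.

11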